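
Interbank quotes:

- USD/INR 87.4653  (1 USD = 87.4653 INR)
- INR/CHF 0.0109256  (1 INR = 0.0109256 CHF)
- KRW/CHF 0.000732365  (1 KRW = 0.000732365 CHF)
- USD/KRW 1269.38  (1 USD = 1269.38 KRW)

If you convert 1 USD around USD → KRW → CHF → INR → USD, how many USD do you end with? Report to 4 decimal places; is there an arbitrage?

0.9728 (arbitrage exists)

Around USD → KRW → CHF → INR → USD: 1 × 1269.38 × 0.000732365 ÷ 0.0109256 ÷ 87.4653 = 0.972833
Product < 1; profitable direction is USD → INR → CHF → KRW → USD.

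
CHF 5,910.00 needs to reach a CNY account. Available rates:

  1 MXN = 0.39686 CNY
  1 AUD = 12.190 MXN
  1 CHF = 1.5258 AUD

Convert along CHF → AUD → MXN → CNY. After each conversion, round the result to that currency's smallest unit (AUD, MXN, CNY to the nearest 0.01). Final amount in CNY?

CNY 43,624.07

CHF 5,910.00 × 1.5258 = AUD 9,017.48
AUD 9,017.48 × 12.190 = MXN 109,923.08
MXN 109,923.08 × 0.39686 = CNY 43,624.07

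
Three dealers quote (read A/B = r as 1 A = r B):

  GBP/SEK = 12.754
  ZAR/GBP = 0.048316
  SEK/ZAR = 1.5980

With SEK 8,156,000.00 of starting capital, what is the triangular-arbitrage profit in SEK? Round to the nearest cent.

Profit: SEK 126,530.75

Profitable loop is SEK → GBP → ZAR → SEK:
SEK 8,156,000.00 ÷ 12.754 = GBP 639,485.65
GBP 639,485.65 ÷ 0.048316 = ZAR 13,235,484.14
ZAR 13,235,484.14 ÷ 1.5980 = SEK 8,282,530.75
Profit = SEK 8,282,530.75 − SEK 8,156,000.00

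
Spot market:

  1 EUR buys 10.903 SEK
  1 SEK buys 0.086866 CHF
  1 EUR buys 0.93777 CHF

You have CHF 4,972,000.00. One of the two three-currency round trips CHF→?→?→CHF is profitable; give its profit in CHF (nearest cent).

Profitable loop is CHF → EUR → SEK → CHF:
CHF 4,972,000.00 ÷ 0.93777 = EUR 5,301,939.71
EUR 5,301,939.71 × 10.903 = SEK 57,807,048.64
SEK 57,807,048.64 × 0.086866 = CHF 5,021,467.09
Profit = CHF 5,021,467.09 − CHF 4,972,000.00

Profit: CHF 49,467.09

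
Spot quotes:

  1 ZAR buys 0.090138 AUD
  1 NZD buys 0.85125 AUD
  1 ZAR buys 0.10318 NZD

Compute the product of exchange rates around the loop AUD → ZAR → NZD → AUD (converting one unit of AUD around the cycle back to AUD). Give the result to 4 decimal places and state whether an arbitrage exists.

Around AUD → ZAR → NZD → AUD: 1 ÷ 0.090138 × 0.10318 × 0.85125 = 0.974417
Product < 1; profitable direction is AUD → NZD → ZAR → AUD.

0.9744 (arbitrage exists)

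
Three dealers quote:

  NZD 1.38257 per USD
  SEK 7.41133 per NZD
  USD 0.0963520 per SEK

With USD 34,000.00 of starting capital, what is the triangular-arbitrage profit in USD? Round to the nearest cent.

Profit: USD 437.76

Profitable loop is USD → SEK → NZD → USD:
USD 34,000.00 ÷ 0.0963520 = SEK 352,872.80
SEK 352,872.80 ÷ 7.41133 = NZD 47,612.61
NZD 47,612.61 ÷ 1.38257 = USD 34,437.76
Profit = USD 34,437.76 − USD 34,000.00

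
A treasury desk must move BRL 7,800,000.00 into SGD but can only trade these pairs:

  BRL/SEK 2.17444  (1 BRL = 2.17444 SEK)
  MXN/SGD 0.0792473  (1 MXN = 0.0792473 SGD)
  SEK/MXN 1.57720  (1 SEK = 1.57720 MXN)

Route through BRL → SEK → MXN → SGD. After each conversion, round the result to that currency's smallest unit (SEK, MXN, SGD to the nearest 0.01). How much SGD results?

SGD 2,119,889.75

BRL 7,800,000.00 × 2.17444 = SEK 16,960,632.00
SEK 16,960,632.00 × 1.57720 = MXN 26,750,308.79
MXN 26,750,308.79 × 0.0792473 = SGD 2,119,889.75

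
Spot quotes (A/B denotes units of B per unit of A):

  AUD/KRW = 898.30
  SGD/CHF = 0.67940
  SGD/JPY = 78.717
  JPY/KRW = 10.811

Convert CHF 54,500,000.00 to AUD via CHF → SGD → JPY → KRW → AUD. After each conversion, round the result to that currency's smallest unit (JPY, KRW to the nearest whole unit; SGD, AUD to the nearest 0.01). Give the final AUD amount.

AUD 75,994,814.92

CHF 54,500,000.00 ÷ 0.67940 = SGD 80,217,839.27
SGD 80,217,839.27 × 78.717 = JPY 6,314,507,654
JPY 6,314,507,654 × 10.811 = KRW 68,266,142,247
KRW 68,266,142,247 ÷ 898.30 = AUD 75,994,814.92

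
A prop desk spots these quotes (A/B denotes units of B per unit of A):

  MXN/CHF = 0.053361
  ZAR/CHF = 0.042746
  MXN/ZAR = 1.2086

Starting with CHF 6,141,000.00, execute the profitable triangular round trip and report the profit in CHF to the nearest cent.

Profit: CHF 201,857.96

Profitable loop is CHF → ZAR → MXN → CHF:
CHF 6,141,000.00 ÷ 0.042746 = ZAR 143,662,564.92
ZAR 143,662,564.92 ÷ 1.2086 = MXN 118,866,924.47
MXN 118,866,924.47 × 0.053361 = CHF 6,342,857.96
Profit = CHF 6,342,857.96 − CHF 6,141,000.00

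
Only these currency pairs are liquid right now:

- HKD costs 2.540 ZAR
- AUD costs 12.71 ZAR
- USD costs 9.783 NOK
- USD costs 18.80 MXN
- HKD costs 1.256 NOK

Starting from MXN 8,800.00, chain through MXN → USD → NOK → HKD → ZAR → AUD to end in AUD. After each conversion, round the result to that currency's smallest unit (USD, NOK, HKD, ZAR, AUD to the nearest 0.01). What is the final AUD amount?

MXN 8,800.00 ÷ 18.80 = USD 468.09
USD 468.09 × 9.783 = NOK 4,579.32
NOK 4,579.32 ÷ 1.256 = HKD 3,645.96
HKD 3,645.96 × 2.540 = ZAR 9,260.74
ZAR 9,260.74 ÷ 12.71 = AUD 728.62

AUD 728.62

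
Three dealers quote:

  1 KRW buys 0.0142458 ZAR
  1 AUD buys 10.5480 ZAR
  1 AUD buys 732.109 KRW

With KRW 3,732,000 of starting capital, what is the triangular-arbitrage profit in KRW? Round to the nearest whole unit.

Profitable loop is KRW → AUD → ZAR → KRW:
KRW 3,732,000 ÷ 732.109 = AUD 5,097.60
AUD 5,097.60 × 10.5480 = ZAR 53,769.50
ZAR 53,769.50 ÷ 0.0142458 = KRW 3,774,411
Profit = KRW 3,774,411 − KRW 3,732,000

Profit: KRW 42,411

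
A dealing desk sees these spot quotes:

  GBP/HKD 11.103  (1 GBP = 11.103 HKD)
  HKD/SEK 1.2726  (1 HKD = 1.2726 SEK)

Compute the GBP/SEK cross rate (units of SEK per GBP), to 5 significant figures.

GBP/SEK = 14.130

1 GBP × 11.103 = 11.103 HKD
11.103 HKD × 1.2726 = 14.1297 SEK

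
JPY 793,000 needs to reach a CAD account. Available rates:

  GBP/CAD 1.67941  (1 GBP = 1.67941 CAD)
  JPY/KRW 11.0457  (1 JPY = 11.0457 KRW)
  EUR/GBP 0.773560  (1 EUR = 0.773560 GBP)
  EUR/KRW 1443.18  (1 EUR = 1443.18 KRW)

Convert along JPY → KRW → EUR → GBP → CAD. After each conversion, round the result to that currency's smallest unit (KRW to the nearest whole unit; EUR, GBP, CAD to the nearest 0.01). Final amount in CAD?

CAD 7,884.91

JPY 793,000 × 11.0457 = KRW 8,759,240
KRW 8,759,240 ÷ 1443.18 = EUR 6,069.40
EUR 6,069.40 × 0.773560 = GBP 4,695.05
GBP 4,695.05 × 1.67941 = CAD 7,884.91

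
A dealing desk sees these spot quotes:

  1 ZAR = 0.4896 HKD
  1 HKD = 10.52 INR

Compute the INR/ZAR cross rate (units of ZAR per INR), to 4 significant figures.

1 INR ÷ 10.52 = 0.095057 HKD
0.095057 HKD ÷ 0.4896 = 0.194152 ZAR

INR/ZAR = 0.1942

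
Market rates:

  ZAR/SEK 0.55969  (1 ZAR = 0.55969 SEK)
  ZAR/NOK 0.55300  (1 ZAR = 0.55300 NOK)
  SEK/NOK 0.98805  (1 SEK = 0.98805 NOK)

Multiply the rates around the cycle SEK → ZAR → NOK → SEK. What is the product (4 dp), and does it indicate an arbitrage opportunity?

1.0000 (no arbitrage)

Around SEK → ZAR → NOK → SEK: 1 ÷ 0.55969 × 0.55300 ÷ 0.98805 = 0.999997
Product ≈ 1 (deviation 0.000%, within rounding noise).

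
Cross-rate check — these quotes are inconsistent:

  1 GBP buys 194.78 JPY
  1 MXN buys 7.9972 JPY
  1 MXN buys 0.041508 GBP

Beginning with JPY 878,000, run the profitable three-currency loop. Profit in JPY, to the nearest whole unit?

Profitable loop is JPY → MXN → GBP → JPY:
JPY 878,000 ÷ 7.9972 = MXN 109,788.43
MXN 109,788.43 × 0.041508 = GBP 4,557.10
GBP 4,557.10 × 194.78 = JPY 887,632
Profit = JPY 887,632 − JPY 878,000

Profit: JPY 9,632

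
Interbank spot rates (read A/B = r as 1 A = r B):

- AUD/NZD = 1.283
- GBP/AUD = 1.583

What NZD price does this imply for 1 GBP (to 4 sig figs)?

1 GBP × 1.583 = 1.583 AUD
1.583 AUD × 1.283 = 2.03099 NZD

GBP/NZD = 2.031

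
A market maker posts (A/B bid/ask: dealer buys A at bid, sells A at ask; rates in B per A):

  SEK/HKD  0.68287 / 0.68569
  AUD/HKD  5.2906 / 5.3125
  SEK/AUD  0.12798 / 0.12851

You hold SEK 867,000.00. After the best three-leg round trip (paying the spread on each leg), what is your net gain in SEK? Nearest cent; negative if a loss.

Net profit: SEK 203.98

Best loop SEK → HKD → AUD → SEK:
SEK 867,000.00 × 0.68287 (sell SEK at bid) = HKD 592,048.29
HKD 592,048.29 ÷ 5.3125 (buy AUD at ask) = AUD 111,444.38
AUD 111,444.38 ÷ 0.12851 (buy SEK at ask) = SEK 867,203.98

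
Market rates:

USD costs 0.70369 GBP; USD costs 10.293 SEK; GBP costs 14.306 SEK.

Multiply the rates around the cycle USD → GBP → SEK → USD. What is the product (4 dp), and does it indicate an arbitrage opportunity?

0.9780 (arbitrage exists)

Around USD → GBP → SEK → USD: 1 × 0.70369 × 14.306 ÷ 10.293 = 0.978042
Product < 1; profitable direction is USD → SEK → GBP → USD.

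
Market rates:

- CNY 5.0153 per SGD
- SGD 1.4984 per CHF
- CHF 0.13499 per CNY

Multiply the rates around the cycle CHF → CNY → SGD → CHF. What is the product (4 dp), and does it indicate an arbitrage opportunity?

Around CHF → CNY → SGD → CHF: 1 ÷ 0.13499 ÷ 5.0153 ÷ 1.4984 = 0.985766
Product < 1; profitable direction is CHF → SGD → CNY → CHF.

0.9858 (arbitrage exists)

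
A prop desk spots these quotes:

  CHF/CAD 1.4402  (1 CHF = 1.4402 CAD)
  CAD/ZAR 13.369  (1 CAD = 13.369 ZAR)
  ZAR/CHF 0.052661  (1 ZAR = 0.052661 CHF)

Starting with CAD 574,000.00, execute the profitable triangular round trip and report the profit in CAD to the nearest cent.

Profitable loop is CAD → ZAR → CHF → CAD:
CAD 574,000.00 × 13.369 = ZAR 7,673,806.00
ZAR 7,673,806.00 × 0.052661 = CHF 404,110.30
CHF 404,110.30 × 1.4402 = CAD 581,999.65
Profit = CAD 581,999.65 − CAD 574,000.00

Profit: CAD 7,999.65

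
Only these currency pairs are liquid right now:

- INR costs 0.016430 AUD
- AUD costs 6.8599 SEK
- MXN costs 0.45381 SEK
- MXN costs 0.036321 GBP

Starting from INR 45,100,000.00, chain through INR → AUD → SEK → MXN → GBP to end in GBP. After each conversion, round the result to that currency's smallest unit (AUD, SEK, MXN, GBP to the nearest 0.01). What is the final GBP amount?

GBP 406,832.49

INR 45,100,000.00 × 0.016430 = AUD 740,993.00
AUD 740,993.00 × 6.8599 = SEK 5,083,137.88
SEK 5,083,137.88 ÷ 0.45381 = MXN 11,201,026.60
MXN 11,201,026.60 × 0.036321 = GBP 406,832.49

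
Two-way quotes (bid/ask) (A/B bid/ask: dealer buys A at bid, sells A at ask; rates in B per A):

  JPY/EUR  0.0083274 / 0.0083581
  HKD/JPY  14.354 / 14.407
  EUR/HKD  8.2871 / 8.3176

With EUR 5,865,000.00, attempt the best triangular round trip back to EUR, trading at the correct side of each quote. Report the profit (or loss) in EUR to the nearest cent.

Net result: EUR -9,164.52 (no profitable arbitrage after spreads)

Best loop EUR → JPY → HKD → EUR:
EUR 5,865,000.00 ÷ 0.0083581 (buy JPY at ask) = JPY 701,714,504
JPY 701,714,504 ÷ 14.407 (buy HKD at ask) = HKD 48,706,497.15
HKD 48,706,497.15 ÷ 8.3176 (buy EUR at ask) = EUR 5,855,835.48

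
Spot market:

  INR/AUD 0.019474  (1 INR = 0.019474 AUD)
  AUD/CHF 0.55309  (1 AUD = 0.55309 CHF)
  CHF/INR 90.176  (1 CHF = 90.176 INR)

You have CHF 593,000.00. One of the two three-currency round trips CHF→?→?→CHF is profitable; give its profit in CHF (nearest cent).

Profitable loop is CHF → AUD → INR → CHF:
CHF 593,000.00 ÷ 0.55309 = AUD 1,072,158.24
AUD 1,072,158.24 ÷ 0.019474 = INR 55,055,881.60
INR 55,055,881.60 ÷ 90.176 = CHF 610,538.08
Profit = CHF 610,538.08 − CHF 593,000.00

Profit: CHF 17,538.08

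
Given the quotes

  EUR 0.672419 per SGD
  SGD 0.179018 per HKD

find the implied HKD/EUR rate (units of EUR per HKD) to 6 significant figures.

HKD/EUR = 0.120375

1 HKD × 0.179018 = 0.179018 SGD
0.179018 SGD × 0.672419 = 0.120375 EUR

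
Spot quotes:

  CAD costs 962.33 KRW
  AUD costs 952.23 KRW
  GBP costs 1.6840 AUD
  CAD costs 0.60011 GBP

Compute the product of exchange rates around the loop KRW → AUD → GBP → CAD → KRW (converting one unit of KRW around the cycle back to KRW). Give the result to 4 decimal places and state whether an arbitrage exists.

1.0000 (no arbitrage)

Around KRW → AUD → GBP → CAD → KRW: 1 ÷ 952.23 ÷ 1.6840 ÷ 0.60011 × 962.33 = 1.000021
Product ≈ 1 (deviation 0.002%, within rounding noise).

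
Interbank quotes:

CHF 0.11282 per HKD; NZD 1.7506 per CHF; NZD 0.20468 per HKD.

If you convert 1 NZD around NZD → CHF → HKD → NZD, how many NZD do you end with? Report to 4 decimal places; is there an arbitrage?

1.0363 (arbitrage exists)

Around NZD → CHF → HKD → NZD: 1 ÷ 1.7506 ÷ 0.11282 × 0.20468 = 1.036340
Product > 1; profitable direction is NZD → CHF → HKD → NZD.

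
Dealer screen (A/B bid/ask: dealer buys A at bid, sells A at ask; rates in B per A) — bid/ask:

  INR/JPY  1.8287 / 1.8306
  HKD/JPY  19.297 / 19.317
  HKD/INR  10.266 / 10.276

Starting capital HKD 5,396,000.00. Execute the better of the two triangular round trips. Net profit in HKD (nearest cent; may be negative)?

Net profit: HKD 139,338.50

Best loop HKD → JPY → INR → HKD:
HKD 5,396,000.00 × 19.297 (sell HKD at bid) = JPY 104,126,612
JPY 104,126,612 ÷ 1.8306 (buy INR at ask) = INR 56,881,138.42
INR 56,881,138.42 ÷ 10.276 (buy HKD at ask) = HKD 5,535,338.50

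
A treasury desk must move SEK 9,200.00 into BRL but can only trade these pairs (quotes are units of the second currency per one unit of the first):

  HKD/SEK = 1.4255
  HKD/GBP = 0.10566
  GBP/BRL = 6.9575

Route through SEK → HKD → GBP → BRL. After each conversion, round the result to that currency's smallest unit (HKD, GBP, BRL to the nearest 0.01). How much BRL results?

SEK 9,200.00 ÷ 1.4255 = HKD 6,453.88
HKD 6,453.88 × 0.10566 = GBP 681.92
GBP 681.92 × 6.9575 = BRL 4,744.46

BRL 4,744.46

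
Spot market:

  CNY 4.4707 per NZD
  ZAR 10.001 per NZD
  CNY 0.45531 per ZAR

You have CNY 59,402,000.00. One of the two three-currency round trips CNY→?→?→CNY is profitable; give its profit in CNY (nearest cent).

Profitable loop is CNY → NZD → ZAR → CNY:
CNY 59,402,000.00 ÷ 4.4707 = NZD 13,286,957.30
NZD 13,286,957.30 × 10.001 = ZAR 132,882,859.95
ZAR 132,882,859.95 × 0.45531 = CNY 60,502,894.97
Profit = CNY 60,502,894.97 − CNY 59,402,000.00

Profit: CNY 1,100,894.97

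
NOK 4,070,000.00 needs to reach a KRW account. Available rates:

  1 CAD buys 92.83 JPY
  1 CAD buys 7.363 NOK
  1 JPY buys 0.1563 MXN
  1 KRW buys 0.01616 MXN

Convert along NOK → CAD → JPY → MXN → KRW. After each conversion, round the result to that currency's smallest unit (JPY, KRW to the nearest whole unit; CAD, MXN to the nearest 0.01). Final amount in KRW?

NOK 4,070,000.00 ÷ 7.363 = CAD 552,763.82
CAD 552,763.82 × 92.83 = JPY 51,313,065
JPY 51,313,065 × 0.1563 = MXN 8,020,232.06
MXN 8,020,232.06 ÷ 0.01616 = KRW 496,301,489

KRW 496,301,489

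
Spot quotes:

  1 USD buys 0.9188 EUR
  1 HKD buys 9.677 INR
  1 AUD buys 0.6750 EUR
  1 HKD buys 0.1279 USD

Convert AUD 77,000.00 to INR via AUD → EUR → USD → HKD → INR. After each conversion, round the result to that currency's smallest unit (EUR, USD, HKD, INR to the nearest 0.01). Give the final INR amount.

INR 4,279,999.40

AUD 77,000.00 × 0.6750 = EUR 51,975.00
EUR 51,975.00 ÷ 0.9188 = USD 56,568.35
USD 56,568.35 ÷ 0.1279 = HKD 442,285.77
HKD 442,285.77 × 9.677 = INR 4,279,999.40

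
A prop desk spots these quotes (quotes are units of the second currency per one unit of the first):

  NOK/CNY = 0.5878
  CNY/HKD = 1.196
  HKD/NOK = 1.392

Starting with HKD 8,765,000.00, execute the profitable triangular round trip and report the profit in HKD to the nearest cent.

Profit: HKD 191,780.35

Profitable loop is HKD → CNY → NOK → HKD:
HKD 8,765,000.00 ÷ 1.196 = CNY 7,328,595.32
CNY 7,328,595.32 ÷ 0.5878 = NOK 12,467,838.24
NOK 12,467,838.24 ÷ 1.392 = HKD 8,956,780.35
Profit = HKD 8,956,780.35 − HKD 8,765,000.00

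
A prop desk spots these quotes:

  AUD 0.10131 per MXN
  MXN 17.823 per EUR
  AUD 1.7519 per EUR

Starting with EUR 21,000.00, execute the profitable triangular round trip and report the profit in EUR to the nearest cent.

Profitable loop is EUR → MXN → AUD → EUR:
EUR 21,000.00 × 17.823 = MXN 374,283.00
MXN 374,283.00 × 0.10131 = AUD 37,918.61
AUD 37,918.61 ÷ 1.7519 = EUR 21,644.28
Profit = EUR 21,644.28 − EUR 21,000.00

Profit: EUR 644.28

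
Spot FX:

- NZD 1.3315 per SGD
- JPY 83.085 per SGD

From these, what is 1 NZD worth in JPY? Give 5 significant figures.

NZD/JPY = 62.400

1 NZD ÷ 1.3315 = 0.751033 SGD
0.751033 SGD × 83.085 = 62.3995 JPY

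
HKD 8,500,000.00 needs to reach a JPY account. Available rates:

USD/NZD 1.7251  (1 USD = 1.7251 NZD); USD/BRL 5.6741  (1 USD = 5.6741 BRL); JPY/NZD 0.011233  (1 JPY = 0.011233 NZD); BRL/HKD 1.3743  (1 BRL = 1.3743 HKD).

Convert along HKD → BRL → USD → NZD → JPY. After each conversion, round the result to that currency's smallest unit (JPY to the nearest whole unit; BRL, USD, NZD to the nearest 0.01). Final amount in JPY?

HKD 8,500,000.00 ÷ 1.3743 = BRL 6,184,966.89
BRL 6,184,966.89 ÷ 5.6741 = USD 1,090,034.88
USD 1,090,034.88 × 1.7251 = NZD 1,880,419.17
NZD 1,880,419.17 ÷ 0.011233 = JPY 167,401,333

JPY 167,401,333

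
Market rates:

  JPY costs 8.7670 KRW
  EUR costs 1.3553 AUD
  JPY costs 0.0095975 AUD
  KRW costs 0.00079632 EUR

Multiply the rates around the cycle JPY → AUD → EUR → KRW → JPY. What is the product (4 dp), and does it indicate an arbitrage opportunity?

Around JPY → AUD → EUR → KRW → JPY: 1 × 0.0095975 ÷ 1.3553 ÷ 0.00079632 ÷ 8.7670 = 1.014341
Product > 1; profitable direction is JPY → AUD → EUR → KRW → JPY.

1.0143 (arbitrage exists)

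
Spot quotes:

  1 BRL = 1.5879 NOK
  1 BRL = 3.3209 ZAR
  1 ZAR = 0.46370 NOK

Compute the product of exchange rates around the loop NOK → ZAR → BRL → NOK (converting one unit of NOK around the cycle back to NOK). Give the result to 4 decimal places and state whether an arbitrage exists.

Around NOK → ZAR → BRL → NOK: 1 ÷ 0.46370 ÷ 3.3209 × 1.5879 = 1.031170
Product > 1; profitable direction is NOK → ZAR → BRL → NOK.

1.0312 (arbitrage exists)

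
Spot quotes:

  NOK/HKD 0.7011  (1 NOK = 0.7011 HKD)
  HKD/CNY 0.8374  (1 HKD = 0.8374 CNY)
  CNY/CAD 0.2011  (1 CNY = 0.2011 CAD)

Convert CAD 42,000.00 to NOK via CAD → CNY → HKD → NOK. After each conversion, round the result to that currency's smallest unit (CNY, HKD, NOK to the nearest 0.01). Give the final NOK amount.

NOK 355,733.12

CAD 42,000.00 ÷ 0.2011 = CNY 208,851.32
CNY 208,851.32 ÷ 0.8374 = HKD 249,404.49
HKD 249,404.49 ÷ 0.7011 = NOK 355,733.12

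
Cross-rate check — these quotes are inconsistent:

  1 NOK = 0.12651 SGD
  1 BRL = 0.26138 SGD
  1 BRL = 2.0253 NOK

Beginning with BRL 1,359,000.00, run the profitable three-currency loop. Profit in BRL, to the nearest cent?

Profitable loop is BRL → SGD → NOK → BRL:
BRL 1,359,000.00 × 0.26138 = SGD 355,215.42
SGD 355,215.42 ÷ 0.12651 = NOK 2,807,805.07
NOK 2,807,805.07 ÷ 2.0253 = BRL 1,386,365.02
Profit = BRL 1,386,365.02 − BRL 1,359,000.00

Profit: BRL 27,365.02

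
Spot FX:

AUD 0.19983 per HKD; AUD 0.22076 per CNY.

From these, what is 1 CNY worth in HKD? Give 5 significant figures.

CNY/HKD = 1.1047

1 CNY × 0.22076 = 0.22076 AUD
0.22076 AUD ÷ 0.19983 = 1.10474 HKD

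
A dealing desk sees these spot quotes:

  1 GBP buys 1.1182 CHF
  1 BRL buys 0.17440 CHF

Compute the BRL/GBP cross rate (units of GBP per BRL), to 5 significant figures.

1 BRL × 0.17440 = 0.1744 CHF
0.1744 CHF ÷ 1.1182 = 0.155965 GBP

BRL/GBP = 0.15596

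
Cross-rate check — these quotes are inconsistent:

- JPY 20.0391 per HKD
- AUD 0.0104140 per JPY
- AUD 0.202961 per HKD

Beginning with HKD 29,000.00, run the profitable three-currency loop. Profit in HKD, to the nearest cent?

Profit: HKD 818.18

Profitable loop is HKD → JPY → AUD → HKD:
HKD 29,000.00 × 20.0391 = JPY 581,134
JPY 581,134 × 0.0104140 = AUD 6,051.93
AUD 6,051.93 ÷ 0.202961 = HKD 29,818.18
Profit = HKD 29,818.18 − HKD 29,000.00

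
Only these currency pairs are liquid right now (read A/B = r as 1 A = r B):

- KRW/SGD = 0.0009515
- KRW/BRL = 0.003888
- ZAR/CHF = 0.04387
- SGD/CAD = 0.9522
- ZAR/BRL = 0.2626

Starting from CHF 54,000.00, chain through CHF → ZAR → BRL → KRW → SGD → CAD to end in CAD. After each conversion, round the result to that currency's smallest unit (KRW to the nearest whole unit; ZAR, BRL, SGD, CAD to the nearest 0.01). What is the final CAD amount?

CHF 54,000.00 ÷ 0.04387 = ZAR 1,230,909.51
ZAR 1,230,909.51 × 0.2626 = BRL 323,236.84
BRL 323,236.84 ÷ 0.003888 = KRW 83,137,047
KRW 83,137,047 × 0.0009515 = SGD 79,104.90
SGD 79,104.90 × 0.9522 = CAD 75,323.69

CAD 75,323.69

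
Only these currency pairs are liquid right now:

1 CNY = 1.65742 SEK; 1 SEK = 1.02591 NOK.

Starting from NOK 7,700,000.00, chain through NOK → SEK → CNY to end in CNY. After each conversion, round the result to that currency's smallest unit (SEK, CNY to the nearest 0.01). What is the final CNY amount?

CNY 4,528,442.80

NOK 7,700,000.00 ÷ 1.02591 = SEK 7,505,531.67
SEK 7,505,531.67 ÷ 1.65742 = CNY 4,528,442.80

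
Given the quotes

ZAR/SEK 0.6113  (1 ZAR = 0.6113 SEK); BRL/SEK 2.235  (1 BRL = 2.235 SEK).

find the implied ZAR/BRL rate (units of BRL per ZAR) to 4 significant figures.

ZAR/BRL = 0.2735

1 ZAR × 0.6113 = 0.6113 SEK
0.6113 SEK ÷ 2.235 = 0.273512 BRL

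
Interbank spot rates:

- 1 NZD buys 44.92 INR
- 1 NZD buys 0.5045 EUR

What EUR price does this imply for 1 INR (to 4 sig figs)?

INR/EUR = 0.01123

1 INR ÷ 44.92 = 0.0222618 NZD
0.0222618 NZD × 0.5045 = 0.0112311 EUR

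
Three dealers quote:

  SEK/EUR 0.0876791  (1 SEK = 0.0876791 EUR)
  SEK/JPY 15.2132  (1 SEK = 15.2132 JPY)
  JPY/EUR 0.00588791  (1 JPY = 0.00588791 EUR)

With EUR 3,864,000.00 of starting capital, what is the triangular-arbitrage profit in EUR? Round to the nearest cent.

Profitable loop is EUR → SEK → JPY → EUR:
EUR 3,864,000.00 ÷ 0.0876791 = SEK 44,069,795.42
SEK 44,069,795.42 × 15.2132 = JPY 670,442,612
JPY 670,442,612 × 0.00588791 = EUR 3,947,505.76
Profit = EUR 3,947,505.76 − EUR 3,864,000.00

Profit: EUR 83,505.76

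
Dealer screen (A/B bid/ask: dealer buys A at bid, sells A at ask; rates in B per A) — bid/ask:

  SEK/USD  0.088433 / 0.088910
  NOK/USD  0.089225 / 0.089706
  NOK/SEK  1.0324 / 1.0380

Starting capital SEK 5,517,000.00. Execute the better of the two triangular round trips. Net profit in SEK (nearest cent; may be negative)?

Net profit: SEK 97,923.53

Best loop SEK → USD → NOK → SEK:
SEK 5,517,000.00 × 0.088433 (sell SEK at bid) = USD 487,884.86
USD 487,884.86 ÷ 0.089706 (buy NOK at ask) = NOK 5,438,709.35
NOK 5,438,709.35 × 1.0324 (sell NOK at bid) = SEK 5,614,923.53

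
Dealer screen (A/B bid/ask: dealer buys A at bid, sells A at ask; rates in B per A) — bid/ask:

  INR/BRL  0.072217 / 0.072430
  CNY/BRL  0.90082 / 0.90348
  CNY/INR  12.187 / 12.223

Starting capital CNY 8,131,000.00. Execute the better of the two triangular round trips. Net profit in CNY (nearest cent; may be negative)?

Best loop CNY → BRL → INR → CNY:
CNY 8,131,000.00 × 0.90082 (sell CNY at bid) = BRL 7,324,567.42
BRL 7,324,567.42 ÷ 0.072430 (buy INR at ask) = INR 101,126,155.18
INR 101,126,155.18 ÷ 12.223 (buy CNY at ask) = CNY 8,273,431.66

Net profit: CNY 142,431.66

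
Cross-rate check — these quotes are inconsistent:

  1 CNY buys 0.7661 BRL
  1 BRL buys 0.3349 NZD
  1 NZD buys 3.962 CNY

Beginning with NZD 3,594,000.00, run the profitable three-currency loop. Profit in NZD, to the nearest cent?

Profitable loop is NZD → CNY → BRL → NZD:
NZD 3,594,000.00 × 3.962 = CNY 14,239,428.00
CNY 14,239,428.00 × 0.7661 = BRL 10,908,825.79
BRL 10,908,825.79 × 0.3349 = NZD 3,653,365.76
Profit = NZD 3,653,365.76 − NZD 3,594,000.00

Profit: NZD 59,365.76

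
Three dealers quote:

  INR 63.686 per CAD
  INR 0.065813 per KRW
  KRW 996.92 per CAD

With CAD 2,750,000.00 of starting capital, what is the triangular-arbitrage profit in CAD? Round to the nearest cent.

Profit: CAD 83,092.26

Profitable loop is CAD → KRW → INR → CAD:
CAD 2,750,000.00 × 996.92 = KRW 2,741,530,000
KRW 2,741,530,000 × 0.065813 = INR 180,428,313.89
INR 180,428,313.89 ÷ 63.686 = CAD 2,833,092.26
Profit = CAD 2,833,092.26 − CAD 2,750,000.00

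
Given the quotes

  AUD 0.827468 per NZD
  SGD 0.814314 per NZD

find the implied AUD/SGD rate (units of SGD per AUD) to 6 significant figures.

1 AUD ÷ 0.827468 = 1.20851 NZD
1.20851 NZD × 0.814314 = 0.984103 SGD

AUD/SGD = 0.984103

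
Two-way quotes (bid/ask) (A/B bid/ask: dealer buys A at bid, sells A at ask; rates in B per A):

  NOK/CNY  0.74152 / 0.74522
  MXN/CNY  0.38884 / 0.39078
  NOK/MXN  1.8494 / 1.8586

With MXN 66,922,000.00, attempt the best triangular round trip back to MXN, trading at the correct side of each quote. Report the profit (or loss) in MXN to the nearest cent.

Net profit: MXN 1,402,037.03

Best loop MXN → NOK → CNY → MXN:
MXN 66,922,000.00 ÷ 1.8586 (buy NOK at ask) = NOK 36,006,671.69
NOK 36,006,671.69 × 0.74152 (sell NOK at bid) = CNY 26,699,667.19
CNY 26,699,667.19 ÷ 0.39078 (buy MXN at ask) = MXN 68,324,037.03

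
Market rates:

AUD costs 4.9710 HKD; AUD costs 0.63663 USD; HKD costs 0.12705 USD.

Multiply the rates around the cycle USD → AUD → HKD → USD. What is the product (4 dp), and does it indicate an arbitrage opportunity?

Around USD → AUD → HKD → USD: 1 ÷ 0.63663 × 4.9710 × 0.12705 = 0.992045
Product < 1; profitable direction is USD → HKD → AUD → USD.

0.9920 (arbitrage exists)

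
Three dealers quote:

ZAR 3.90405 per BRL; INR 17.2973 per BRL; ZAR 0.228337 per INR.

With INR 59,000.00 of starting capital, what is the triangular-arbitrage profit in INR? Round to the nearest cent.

Profitable loop is INR → ZAR → BRL → INR:
INR 59,000.00 × 0.228337 = ZAR 13,471.88
ZAR 13,471.88 ÷ 3.90405 = BRL 3,450.75
BRL 3,450.75 × 17.2973 = INR 59,688.58
Profit = INR 59,688.58 − INR 59,000.00

Profit: INR 688.58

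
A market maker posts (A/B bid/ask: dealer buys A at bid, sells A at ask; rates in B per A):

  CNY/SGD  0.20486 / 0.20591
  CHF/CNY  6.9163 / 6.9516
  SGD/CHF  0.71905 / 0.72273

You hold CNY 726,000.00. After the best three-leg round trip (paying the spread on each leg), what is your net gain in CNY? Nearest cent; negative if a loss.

Net profit: CNY 13,650.75

Best loop CNY → SGD → CHF → CNY:
CNY 726,000.00 × 0.20486 (sell CNY at bid) = SGD 148,728.36
SGD 148,728.36 × 0.71905 (sell SGD at bid) = CHF 106,943.13
CHF 106,943.13 × 6.9163 (sell CHF at bid) = CNY 739,650.75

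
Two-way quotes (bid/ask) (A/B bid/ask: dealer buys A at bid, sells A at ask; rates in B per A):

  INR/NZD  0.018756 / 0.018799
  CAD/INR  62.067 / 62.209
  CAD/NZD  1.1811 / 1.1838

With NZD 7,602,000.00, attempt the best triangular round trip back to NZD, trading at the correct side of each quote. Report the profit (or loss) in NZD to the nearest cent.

Best loop NZD → INR → CAD → NZD:
NZD 7,602,000.00 ÷ 0.018799 (buy INR at ask) = INR 404,383,211.87
INR 404,383,211.87 ÷ 62.209 (buy CAD at ask) = CAD 6,500,397.24
CAD 6,500,397.24 × 1.1811 (sell CAD at bid) = NZD 7,677,619.18

Net profit: NZD 75,619.18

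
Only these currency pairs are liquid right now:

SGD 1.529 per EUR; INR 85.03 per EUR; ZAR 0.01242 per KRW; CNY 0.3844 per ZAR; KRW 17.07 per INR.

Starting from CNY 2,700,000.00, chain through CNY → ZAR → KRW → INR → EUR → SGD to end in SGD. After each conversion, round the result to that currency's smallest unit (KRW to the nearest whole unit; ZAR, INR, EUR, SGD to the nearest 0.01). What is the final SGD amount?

SGD 595,745.23

CNY 2,700,000.00 ÷ 0.3844 = ZAR 7,023,933.40
ZAR 7,023,933.40 ÷ 0.01242 = KRW 565,534,090
KRW 565,534,090 ÷ 17.07 = INR 33,130,292.33
INR 33,130,292.33 ÷ 85.03 = EUR 389,630.63
EUR 389,630.63 × 1.529 = SGD 595,745.23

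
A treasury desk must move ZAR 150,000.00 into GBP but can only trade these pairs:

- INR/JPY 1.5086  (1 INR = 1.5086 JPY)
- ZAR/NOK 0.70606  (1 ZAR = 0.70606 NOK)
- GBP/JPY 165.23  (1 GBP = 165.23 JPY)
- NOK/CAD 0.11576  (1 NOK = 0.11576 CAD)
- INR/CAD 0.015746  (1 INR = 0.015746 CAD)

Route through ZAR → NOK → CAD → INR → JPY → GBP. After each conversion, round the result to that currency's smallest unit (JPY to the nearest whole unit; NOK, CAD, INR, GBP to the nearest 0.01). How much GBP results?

ZAR 150,000.00 × 0.70606 = NOK 105,909.00
NOK 105,909.00 × 0.11576 = CAD 12,260.03
CAD 12,260.03 ÷ 0.015746 = INR 778,612.35
INR 778,612.35 × 1.5086 = JPY 1,174,615
JPY 1,174,615 ÷ 165.23 = GBP 7,108.97

GBP 7,108.97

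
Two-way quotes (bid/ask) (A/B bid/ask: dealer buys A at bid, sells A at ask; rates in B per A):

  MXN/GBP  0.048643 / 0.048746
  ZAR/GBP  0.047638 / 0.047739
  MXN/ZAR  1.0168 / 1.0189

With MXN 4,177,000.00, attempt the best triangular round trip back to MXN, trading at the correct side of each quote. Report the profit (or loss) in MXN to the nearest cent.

Net profit: MXN 148.81

Best loop MXN → GBP → ZAR → MXN:
MXN 4,177,000.00 × 0.048643 (sell MXN at bid) = GBP 203,181.81
GBP 203,181.81 ÷ 0.047739 (buy ZAR at ask) = ZAR 4,256,096.92
ZAR 4,256,096.92 ÷ 1.0189 (buy MXN at ask) = MXN 4,177,148.81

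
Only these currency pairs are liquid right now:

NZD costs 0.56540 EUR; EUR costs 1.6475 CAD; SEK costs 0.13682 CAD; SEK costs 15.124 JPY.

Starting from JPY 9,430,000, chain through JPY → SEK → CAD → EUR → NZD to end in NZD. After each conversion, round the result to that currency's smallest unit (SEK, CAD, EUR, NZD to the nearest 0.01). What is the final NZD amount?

NZD 91,582.68

JPY 9,430,000 ÷ 15.124 = SEK 623,512.30
SEK 623,512.30 × 0.13682 = CAD 85,308.95
CAD 85,308.95 ÷ 1.6475 = EUR 51,780.85
EUR 51,780.85 ÷ 0.56540 = NZD 91,582.68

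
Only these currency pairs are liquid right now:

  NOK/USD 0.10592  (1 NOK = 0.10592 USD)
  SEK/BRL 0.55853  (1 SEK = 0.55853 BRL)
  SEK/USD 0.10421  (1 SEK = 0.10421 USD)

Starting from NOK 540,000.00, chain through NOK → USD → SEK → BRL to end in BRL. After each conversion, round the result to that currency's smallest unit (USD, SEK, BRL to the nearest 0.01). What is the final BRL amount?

NOK 540,000.00 × 0.10592 = USD 57,196.80
USD 57,196.80 ÷ 0.10421 = SEK 548,860.95
SEK 548,860.95 × 0.55853 = BRL 306,555.31

BRL 306,555.31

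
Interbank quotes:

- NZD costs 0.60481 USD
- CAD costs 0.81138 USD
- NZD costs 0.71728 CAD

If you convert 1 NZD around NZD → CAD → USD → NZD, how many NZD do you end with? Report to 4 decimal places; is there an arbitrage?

Around NZD → CAD → USD → NZD: 1 × 0.71728 × 0.81138 ÷ 0.60481 = 0.962264
Product < 1; profitable direction is NZD → USD → CAD → NZD.

0.9623 (arbitrage exists)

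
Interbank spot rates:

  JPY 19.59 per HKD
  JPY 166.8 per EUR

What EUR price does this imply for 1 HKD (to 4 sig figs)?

HKD/EUR = 0.1174

1 HKD × 19.59 = 19.59 JPY
19.59 JPY ÷ 166.8 = 0.117446 EUR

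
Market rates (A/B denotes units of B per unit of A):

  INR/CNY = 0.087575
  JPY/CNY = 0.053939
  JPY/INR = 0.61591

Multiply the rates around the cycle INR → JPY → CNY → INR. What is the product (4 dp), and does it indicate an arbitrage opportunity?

Around INR → JPY → CNY → INR: 1 ÷ 0.61591 × 0.053939 ÷ 0.087575 = 1.000013
Product ≈ 1 (deviation 0.001%, within rounding noise).

1.0000 (no arbitrage)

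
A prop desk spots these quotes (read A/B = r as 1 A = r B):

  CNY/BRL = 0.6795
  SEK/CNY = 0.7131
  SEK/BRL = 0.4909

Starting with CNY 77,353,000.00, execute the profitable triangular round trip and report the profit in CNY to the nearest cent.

Profit: CNY 1,013,472.13

Profitable loop is CNY → SEK → BRL → CNY:
CNY 77,353,000.00 ÷ 0.7131 = SEK 108,474,267.28
SEK 108,474,267.28 × 0.4909 = BRL 53,250,017.81
BRL 53,250,017.81 ÷ 0.6795 = CNY 78,366,472.13
Profit = CNY 78,366,472.13 − CNY 77,353,000.00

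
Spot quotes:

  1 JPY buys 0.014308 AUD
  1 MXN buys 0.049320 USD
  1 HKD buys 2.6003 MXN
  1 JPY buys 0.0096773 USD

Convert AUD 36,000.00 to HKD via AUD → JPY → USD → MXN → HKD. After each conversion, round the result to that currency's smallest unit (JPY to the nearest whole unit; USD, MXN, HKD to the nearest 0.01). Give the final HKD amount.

AUD 36,000.00 ÷ 0.014308 = JPY 2,516,075
JPY 2,516,075 × 0.0096773 = USD 24,348.81
USD 24,348.81 ÷ 0.049320 = MXN 493,690.39
MXN 493,690.39 ÷ 2.6003 = HKD 189,859.01

HKD 189,859.01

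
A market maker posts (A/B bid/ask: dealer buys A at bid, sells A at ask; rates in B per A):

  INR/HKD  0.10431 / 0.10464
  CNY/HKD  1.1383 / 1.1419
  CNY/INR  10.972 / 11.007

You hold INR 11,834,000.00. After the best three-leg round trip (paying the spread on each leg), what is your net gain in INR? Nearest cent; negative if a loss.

Best loop INR → HKD → CNY → INR:
INR 11,834,000.00 × 0.10431 (sell INR at bid) = HKD 1,234,404.54
HKD 1,234,404.54 ÷ 1.1419 (buy CNY at ask) = CNY 1,081,009.32
CNY 1,081,009.32 × 10.972 (sell CNY at bid) = INR 11,860,834.23

Net profit: INR 26,834.23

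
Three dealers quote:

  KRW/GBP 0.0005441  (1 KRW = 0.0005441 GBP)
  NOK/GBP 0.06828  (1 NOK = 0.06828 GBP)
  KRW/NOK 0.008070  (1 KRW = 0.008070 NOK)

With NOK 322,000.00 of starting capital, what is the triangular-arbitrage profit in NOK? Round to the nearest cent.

Profit: NOK 4,095.04

Profitable loop is NOK → GBP → KRW → NOK:
NOK 322,000.00 × 0.06828 = GBP 21,986.16
GBP 21,986.16 ÷ 0.0005441 = KRW 40,408,307
KRW 40,408,307 × 0.008070 = NOK 326,095.04
Profit = NOK 326,095.04 − NOK 322,000.00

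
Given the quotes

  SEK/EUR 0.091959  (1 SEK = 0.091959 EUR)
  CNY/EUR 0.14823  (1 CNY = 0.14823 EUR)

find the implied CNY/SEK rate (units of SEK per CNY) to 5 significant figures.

CNY/SEK = 1.6119

1 CNY × 0.14823 = 0.14823 EUR
0.14823 EUR ÷ 0.091959 = 1.61191 SEK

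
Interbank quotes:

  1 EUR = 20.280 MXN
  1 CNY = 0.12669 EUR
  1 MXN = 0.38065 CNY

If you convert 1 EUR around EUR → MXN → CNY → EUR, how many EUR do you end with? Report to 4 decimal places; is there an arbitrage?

Around EUR → MXN → CNY → EUR: 1 × 20.280 × 0.38065 × 0.12669 = 0.977994
Product < 1; profitable direction is EUR → CNY → MXN → EUR.

0.9780 (arbitrage exists)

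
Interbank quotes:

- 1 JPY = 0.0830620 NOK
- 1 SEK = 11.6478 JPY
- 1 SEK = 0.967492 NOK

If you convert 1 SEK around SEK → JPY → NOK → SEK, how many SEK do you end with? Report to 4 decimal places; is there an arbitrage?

Around SEK → JPY → NOK → SEK: 1 × 11.6478 × 0.0830620 ÷ 0.967492 = 0.999997
Product ≈ 1 (deviation 0.000%, within rounding noise).

1.0000 (no arbitrage)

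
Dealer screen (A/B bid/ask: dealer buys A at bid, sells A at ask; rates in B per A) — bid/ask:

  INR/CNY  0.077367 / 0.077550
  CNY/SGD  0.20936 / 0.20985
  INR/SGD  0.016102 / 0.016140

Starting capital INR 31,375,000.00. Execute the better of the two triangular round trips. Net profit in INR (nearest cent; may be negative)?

Net profit: INR 111,883.02

Best loop INR → CNY → SGD → INR:
INR 31,375,000.00 × 0.077367 (sell INR at bid) = CNY 2,427,389.62
CNY 2,427,389.62 × 0.20936 (sell CNY at bid) = SGD 508,198.29
SGD 508,198.29 ÷ 0.016140 (buy INR at ask) = INR 31,486,883.02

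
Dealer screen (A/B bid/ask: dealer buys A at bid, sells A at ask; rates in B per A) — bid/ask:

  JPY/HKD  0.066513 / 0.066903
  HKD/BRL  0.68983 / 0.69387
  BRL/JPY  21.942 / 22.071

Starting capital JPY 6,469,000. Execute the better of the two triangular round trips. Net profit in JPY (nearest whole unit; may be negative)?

Net profit: JPY 43,714

Best loop JPY → HKD → BRL → JPY:
JPY 6,469,000 × 0.066513 (sell JPY at bid) = HKD 430,272.60
HKD 430,272.60 × 0.68983 (sell HKD at bid) = BRL 296,814.95
BRL 296,814.95 × 21.942 (sell BRL at bid) = JPY 6,512,714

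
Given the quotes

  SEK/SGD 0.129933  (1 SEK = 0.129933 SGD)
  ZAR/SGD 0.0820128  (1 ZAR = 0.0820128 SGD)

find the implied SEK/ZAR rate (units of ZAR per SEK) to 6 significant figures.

SEK/ZAR = 1.58430

1 SEK × 0.129933 = 0.129933 SGD
0.129933 SGD ÷ 0.0820128 = 1.5843 ZAR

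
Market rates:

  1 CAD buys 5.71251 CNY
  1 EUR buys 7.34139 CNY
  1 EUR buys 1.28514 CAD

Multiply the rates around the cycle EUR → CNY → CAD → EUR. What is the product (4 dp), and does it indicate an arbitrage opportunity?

1.0000 (no arbitrage)

Around EUR → CNY → CAD → EUR: 1 × 7.34139 ÷ 5.71251 ÷ 1.28514 = 1.000002
Product ≈ 1 (deviation 0.000%, within rounding noise).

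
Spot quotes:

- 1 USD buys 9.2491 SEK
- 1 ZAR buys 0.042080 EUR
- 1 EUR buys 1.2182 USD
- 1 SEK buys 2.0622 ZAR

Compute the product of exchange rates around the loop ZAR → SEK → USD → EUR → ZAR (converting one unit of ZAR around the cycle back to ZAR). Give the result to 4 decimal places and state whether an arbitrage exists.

1.0228 (arbitrage exists)

Around ZAR → SEK → USD → EUR → ZAR: 1 ÷ 2.0622 ÷ 9.2491 ÷ 1.2182 ÷ 0.042080 = 1.022764
Product > 1; profitable direction is ZAR → SEK → USD → EUR → ZAR.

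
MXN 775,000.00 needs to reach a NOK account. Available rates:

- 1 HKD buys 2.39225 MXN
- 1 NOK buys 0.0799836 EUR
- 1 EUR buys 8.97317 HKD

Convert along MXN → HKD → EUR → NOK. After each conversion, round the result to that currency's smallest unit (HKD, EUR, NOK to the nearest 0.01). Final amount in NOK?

MXN 775,000.00 ÷ 2.39225 = HKD 323,962.80
HKD 323,962.80 ÷ 8.97317 = EUR 36,103.50
EUR 36,103.50 ÷ 0.0799836 = NOK 451,386.28

NOK 451,386.28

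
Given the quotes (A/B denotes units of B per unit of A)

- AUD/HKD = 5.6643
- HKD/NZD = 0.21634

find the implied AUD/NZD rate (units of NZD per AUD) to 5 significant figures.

AUD/NZD = 1.2254

1 AUD × 5.6643 = 5.6643 HKD
5.6643 HKD × 0.21634 = 1.22541 NZD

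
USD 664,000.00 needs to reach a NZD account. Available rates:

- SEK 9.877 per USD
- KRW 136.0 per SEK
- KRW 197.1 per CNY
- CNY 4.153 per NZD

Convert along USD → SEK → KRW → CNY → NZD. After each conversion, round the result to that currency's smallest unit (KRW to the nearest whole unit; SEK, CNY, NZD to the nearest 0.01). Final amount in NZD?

USD 664,000.00 × 9.877 = SEK 6,558,328.00
SEK 6,558,328.00 × 136.0 = KRW 891,932,608
KRW 891,932,608 ÷ 197.1 = CNY 4,525,279.59
CNY 4,525,279.59 ÷ 4.153 = NZD 1,089,641.12

NZD 1,089,641.12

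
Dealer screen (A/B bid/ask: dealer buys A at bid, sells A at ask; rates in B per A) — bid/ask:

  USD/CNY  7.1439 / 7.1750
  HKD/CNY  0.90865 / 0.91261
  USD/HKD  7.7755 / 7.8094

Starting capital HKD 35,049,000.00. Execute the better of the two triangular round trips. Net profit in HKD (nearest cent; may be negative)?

Net profit: HKD 83,423.29

Best loop HKD → USD → CNY → HKD:
HKD 35,049,000.00 ÷ 7.8094 (buy USD at ask) = USD 4,488,052.86
USD 4,488,052.86 × 7.1439 (sell USD at bid) = CNY 32,062,200.82
CNY 32,062,200.82 ÷ 0.91261 (buy HKD at ask) = HKD 35,132,423.29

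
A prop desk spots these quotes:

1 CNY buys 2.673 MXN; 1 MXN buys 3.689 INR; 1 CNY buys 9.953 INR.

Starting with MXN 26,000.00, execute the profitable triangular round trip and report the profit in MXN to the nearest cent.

Profitable loop is MXN → CNY → INR → MXN:
MXN 26,000.00 ÷ 2.673 = CNY 9,726.90
CNY 9,726.90 × 9.953 = INR 96,811.82
INR 96,811.82 ÷ 3.689 = MXN 26,243.38
Profit = MXN 26,243.38 − MXN 26,000.00

Profit: MXN 243.38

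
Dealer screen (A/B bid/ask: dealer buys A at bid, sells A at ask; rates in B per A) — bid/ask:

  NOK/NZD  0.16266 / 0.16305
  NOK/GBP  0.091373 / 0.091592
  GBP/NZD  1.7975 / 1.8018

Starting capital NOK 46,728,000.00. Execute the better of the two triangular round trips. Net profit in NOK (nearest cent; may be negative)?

Best loop NOK → GBP → NZD → NOK:
NOK 46,728,000.00 × 0.091373 (sell NOK at bid) = GBP 4,269,677.54
GBP 4,269,677.54 × 1.7975 (sell GBP at bid) = NZD 7,674,745.39
NZD 7,674,745.39 ÷ 0.16305 (buy NOK at ask) = NOK 47,069,888.90

Net profit: NOK 341,888.90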